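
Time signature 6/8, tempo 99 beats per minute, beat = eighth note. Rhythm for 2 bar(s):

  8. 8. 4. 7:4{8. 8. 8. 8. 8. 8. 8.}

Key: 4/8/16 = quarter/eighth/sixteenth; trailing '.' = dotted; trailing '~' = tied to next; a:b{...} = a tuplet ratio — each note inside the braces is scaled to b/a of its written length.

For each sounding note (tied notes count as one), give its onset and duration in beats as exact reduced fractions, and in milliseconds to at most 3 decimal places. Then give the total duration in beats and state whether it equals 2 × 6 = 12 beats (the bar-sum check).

1) 0.0ms=0b +909.091ms=3/2b
2) 909.091ms=3/2b +909.091ms=3/2b
3) 1818.182ms=3b +1818.182ms=3b
4) 3636.364ms=6b +519.481ms=6/7b
5) 4155.844ms=48/7b +519.481ms=6/7b
6) 4675.325ms=54/7b +519.481ms=6/7b
7) 5194.805ms=60/7b +519.481ms=6/7b
8) 5714.286ms=66/7b +519.481ms=6/7b
9) 6233.766ms=72/7b +519.481ms=6/7b
10) 6753.247ms=78/7b +519.481ms=6/7b
Σ=12b of 12 (99bpm 6/8) — PASS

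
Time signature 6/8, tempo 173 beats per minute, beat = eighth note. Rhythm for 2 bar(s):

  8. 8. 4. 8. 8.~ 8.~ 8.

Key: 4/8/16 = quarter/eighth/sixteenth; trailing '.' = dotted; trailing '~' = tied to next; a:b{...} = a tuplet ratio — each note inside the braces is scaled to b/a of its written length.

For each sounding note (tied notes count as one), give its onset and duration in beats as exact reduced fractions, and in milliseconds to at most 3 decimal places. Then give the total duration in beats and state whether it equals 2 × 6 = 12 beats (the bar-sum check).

1) 0.0ms=0b +520.231ms=3/2b
2) 520.231ms=3/2b +520.231ms=3/2b
3) 1040.462ms=3b +1040.462ms=3b
4) 2080.925ms=6b +520.231ms=3/2b
5) 2601.156ms=15/2b +1560.694ms=9/2b
Σ=12b of 12 (173bpm 6/8) — PASS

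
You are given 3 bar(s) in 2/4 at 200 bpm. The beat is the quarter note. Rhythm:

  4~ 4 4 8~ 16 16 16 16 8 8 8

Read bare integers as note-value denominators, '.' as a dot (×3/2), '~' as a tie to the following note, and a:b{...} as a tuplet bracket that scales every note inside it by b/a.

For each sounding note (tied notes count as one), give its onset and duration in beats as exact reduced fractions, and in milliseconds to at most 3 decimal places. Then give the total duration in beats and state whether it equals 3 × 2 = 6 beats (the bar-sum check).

1) 0.0ms=0b +600.0ms=2b
2) 600.0ms=2b +300.0ms=1b
3) 900.0ms=3b +225.0ms=3/4b
4) 1125.0ms=15/4b +75.0ms=1/4b
5) 1200.0ms=4b +75.0ms=1/4b
6) 1275.0ms=17/4b +75.0ms=1/4b
7) 1350.0ms=9/2b +150.0ms=1/2b
8) 1500.0ms=5b +150.0ms=1/2b
9) 1650.0ms=11/2b +150.0ms=1/2b
Σ=6b of 6 (200bpm 2/4) — PASS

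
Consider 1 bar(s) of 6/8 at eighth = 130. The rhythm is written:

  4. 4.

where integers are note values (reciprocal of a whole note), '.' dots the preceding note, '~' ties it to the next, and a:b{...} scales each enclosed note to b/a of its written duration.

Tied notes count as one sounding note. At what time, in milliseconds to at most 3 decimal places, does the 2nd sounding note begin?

1. 0.0ms @ 0 + 1384.615ms (3)
2. 1384.615ms @ 3 + 1384.615ms (3)

note 2 onset = 3b = 1384.615ms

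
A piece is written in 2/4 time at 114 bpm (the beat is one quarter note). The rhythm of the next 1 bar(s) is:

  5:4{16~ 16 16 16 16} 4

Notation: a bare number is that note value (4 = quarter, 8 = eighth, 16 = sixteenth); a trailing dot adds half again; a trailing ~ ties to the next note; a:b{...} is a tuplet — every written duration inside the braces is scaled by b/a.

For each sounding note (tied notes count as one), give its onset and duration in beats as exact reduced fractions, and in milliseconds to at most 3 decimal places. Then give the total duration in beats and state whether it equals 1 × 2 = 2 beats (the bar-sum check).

1) 0.0ms=0b +210.526ms=2/5b
2) 210.526ms=2/5b +105.263ms=1/5b
3) 315.789ms=3/5b +105.263ms=1/5b
4) 421.053ms=4/5b +105.263ms=1/5b
5) 526.316ms=1b +526.316ms=1b
Σ=2b of 2 (114bpm 2/4) — PASS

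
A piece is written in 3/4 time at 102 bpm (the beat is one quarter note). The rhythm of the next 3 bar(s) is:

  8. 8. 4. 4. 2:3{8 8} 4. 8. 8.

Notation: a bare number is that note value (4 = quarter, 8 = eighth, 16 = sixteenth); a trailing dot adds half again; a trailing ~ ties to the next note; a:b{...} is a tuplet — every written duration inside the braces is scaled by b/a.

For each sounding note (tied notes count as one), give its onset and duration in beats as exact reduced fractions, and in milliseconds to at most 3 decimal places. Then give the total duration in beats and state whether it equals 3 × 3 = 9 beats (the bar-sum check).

1) 0.0ms=0b +441.176ms=3/4b
2) 441.176ms=3/4b +441.176ms=3/4b
3) 882.353ms=3/2b +882.353ms=3/2b
4) 1764.706ms=3b +882.353ms=3/2b
5) 2647.059ms=9/2b +441.176ms=3/4b
6) 3088.235ms=21/4b +441.176ms=3/4b
7) 3529.412ms=6b +882.353ms=3/2b
8) 4411.765ms=15/2b +441.176ms=3/4b
9) 4852.941ms=33/4b +441.176ms=3/4b
Σ=9b of 9 (102bpm 3/4) — PASS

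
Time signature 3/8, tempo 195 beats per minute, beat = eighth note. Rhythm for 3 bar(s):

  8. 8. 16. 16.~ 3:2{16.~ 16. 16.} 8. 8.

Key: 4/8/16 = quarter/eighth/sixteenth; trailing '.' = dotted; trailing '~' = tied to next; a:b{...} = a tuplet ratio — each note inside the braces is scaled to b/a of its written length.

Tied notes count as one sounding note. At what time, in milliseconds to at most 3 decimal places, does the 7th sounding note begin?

1. 0.0ms @ 0 + 461.538ms (3/2)
2. 461.538ms @ 3/2 + 461.538ms (3/2)
3. 923.077ms @ 3 + 230.769ms (3/4)
4. 1153.846ms @ 15/4 + 538.462ms (7/4)
5. 1692.308ms @ 11/2 + 153.846ms (1/2)
6. 1846.154ms @ 6 + 461.538ms (3/2)
7. 2307.692ms @ 15/2 + 461.538ms (3/2)

note 7 onset = 15/2b = 2307.692ms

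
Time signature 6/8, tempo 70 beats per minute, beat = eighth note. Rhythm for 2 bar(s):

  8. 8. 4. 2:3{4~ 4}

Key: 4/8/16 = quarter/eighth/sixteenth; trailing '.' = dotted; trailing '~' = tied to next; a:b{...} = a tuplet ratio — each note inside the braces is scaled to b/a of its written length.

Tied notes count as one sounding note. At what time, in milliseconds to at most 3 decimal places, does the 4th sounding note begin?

note 4 onset = 6b = 5142.857ms

1. 0.0ms @ 0 + 1285.714ms (3/2)
2. 1285.714ms @ 3/2 + 1285.714ms (3/2)
3. 2571.429ms @ 3 + 2571.429ms (3)
4. 5142.857ms @ 6 + 5142.857ms (6)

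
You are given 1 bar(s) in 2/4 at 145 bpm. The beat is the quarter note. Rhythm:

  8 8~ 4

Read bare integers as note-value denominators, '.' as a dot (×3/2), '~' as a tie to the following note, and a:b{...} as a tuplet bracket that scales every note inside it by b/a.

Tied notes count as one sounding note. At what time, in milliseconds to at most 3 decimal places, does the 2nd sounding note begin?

1. 0.0ms @ 0 + 206.897ms (1/2)
2. 206.897ms @ 1/2 + 620.69ms (3/2)

note 2 onset = 1/2b = 206.897ms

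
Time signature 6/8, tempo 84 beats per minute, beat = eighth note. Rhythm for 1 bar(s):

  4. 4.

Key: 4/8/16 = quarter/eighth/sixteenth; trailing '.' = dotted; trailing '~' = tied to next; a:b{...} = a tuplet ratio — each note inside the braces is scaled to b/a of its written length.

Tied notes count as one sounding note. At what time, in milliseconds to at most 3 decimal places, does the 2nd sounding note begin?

note 2 onset = 3b = 2142.857ms

1. 0.0ms @ 0 + 2142.857ms (3)
2. 2142.857ms @ 3 + 2142.857ms (3)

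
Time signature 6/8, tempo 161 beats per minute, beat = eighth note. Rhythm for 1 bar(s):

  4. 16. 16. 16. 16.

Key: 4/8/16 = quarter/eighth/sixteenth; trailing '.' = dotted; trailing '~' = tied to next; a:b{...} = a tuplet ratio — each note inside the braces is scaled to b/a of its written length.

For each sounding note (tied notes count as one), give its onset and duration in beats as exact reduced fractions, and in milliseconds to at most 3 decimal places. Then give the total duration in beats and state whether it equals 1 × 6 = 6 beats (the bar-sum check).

1) 0.0ms=0b +1118.012ms=3b
2) 1118.012ms=3b +279.503ms=3/4b
3) 1397.516ms=15/4b +279.503ms=3/4b
4) 1677.019ms=9/2b +279.503ms=3/4b
5) 1956.522ms=21/4b +279.503ms=3/4b
Σ=6b of 6 (161bpm 6/8) — PASS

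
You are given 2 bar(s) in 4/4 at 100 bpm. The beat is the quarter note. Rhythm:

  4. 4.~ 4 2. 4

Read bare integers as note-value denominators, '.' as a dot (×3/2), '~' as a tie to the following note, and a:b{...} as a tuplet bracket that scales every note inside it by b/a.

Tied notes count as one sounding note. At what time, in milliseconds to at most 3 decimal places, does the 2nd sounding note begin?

1. 0.0ms @ 0 + 900.0ms (3/2)
2. 900.0ms @ 3/2 + 1500.0ms (5/2)
3. 2400.0ms @ 4 + 1800.0ms (3)
4. 4200.0ms @ 7 + 600.0ms (1)

note 2 onset = 3/2b = 900.0ms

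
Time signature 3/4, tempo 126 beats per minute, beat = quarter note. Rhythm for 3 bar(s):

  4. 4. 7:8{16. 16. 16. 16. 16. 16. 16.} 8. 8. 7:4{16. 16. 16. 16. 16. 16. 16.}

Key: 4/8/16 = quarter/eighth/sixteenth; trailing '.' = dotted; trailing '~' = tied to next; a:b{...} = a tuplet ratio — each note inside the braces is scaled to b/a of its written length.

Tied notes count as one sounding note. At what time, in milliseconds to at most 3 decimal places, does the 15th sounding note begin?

1. 0.0ms @ 0 + 714.286ms (3/2)
2. 714.286ms @ 3/2 + 714.286ms (3/2)
3. 1428.571ms @ 3 + 204.082ms (3/7)
4. 1632.653ms @ 24/7 + 204.082ms (3/7)
5. 1836.735ms @ 27/7 + 204.082ms (3/7)
6. 2040.816ms @ 30/7 + 204.082ms (3/7)
7. 2244.898ms @ 33/7 + 204.082ms (3/7)
8. 2448.98ms @ 36/7 + 204.082ms (3/7)
9. 2653.061ms @ 39/7 + 204.082ms (3/7)
10. 2857.143ms @ 6 + 357.143ms (3/4)
11. 3214.286ms @ 27/4 + 357.143ms (3/4)
12. 3571.429ms @ 15/2 + 102.041ms (3/14)
13. 3673.469ms @ 54/7 + 102.041ms (3/14)
14. 3775.51ms @ 111/14 + 102.041ms (3/14)
15. 3877.551ms @ 57/7 + 102.041ms (3/14)
16. 3979.592ms @ 117/14 + 102.041ms (3/14)
17. 4081.633ms @ 60/7 + 102.041ms (3/14)
18. 4183.673ms @ 123/14 + 102.041ms (3/14)

note 15 onset = 57/7b = 3877.551ms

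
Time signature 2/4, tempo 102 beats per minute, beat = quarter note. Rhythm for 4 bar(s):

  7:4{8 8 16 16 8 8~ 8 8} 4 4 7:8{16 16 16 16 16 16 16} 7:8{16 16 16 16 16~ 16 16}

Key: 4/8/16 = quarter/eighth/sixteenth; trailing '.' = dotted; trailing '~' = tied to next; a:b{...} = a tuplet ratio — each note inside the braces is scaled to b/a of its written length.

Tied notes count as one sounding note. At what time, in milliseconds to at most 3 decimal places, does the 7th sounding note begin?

1. 0.0ms @ 0 + 168.067ms (2/7)
2. 168.067ms @ 2/7 + 168.067ms (2/7)
3. 336.134ms @ 4/7 + 84.034ms (1/7)
4. 420.168ms @ 5/7 + 84.034ms (1/7)
5. 504.202ms @ 6/7 + 168.067ms (2/7)
6. 672.269ms @ 8/7 + 336.134ms (4/7)
7. 1008.403ms @ 12/7 + 168.067ms (2/7)
8. 1176.471ms @ 2 + 588.235ms (1)
9. 1764.706ms @ 3 + 588.235ms (1)
10. 2352.941ms @ 4 + 168.067ms (2/7)
11. 2521.008ms @ 30/7 + 168.067ms (2/7)
12. 2689.076ms @ 32/7 + 168.067ms (2/7)
13. 2857.143ms @ 34/7 + 168.067ms (2/7)
14. 3025.21ms @ 36/7 + 168.067ms (2/7)
15. 3193.277ms @ 38/7 + 168.067ms (2/7)
16. 3361.345ms @ 40/7 + 168.067ms (2/7)
17. 3529.412ms @ 6 + 168.067ms (2/7)
18. 3697.479ms @ 44/7 + 168.067ms (2/7)
19. 3865.546ms @ 46/7 + 168.067ms (2/7)
20. 4033.613ms @ 48/7 + 168.067ms (2/7)
21. 4201.681ms @ 50/7 + 336.134ms (4/7)
22. 4537.815ms @ 54/7 + 168.067ms (2/7)

note 7 onset = 12/7b = 1008.403ms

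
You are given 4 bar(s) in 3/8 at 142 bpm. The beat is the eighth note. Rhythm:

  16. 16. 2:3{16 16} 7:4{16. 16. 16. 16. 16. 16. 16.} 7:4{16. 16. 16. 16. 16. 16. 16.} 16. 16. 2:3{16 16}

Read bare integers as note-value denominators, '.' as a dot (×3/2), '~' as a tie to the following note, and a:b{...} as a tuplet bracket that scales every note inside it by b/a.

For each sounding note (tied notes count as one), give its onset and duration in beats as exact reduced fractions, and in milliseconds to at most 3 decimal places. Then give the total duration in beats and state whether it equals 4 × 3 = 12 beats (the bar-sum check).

1) 0.0ms=0b +316.901ms=3/4b
2) 316.901ms=3/4b +316.901ms=3/4b
3) 633.803ms=3/2b +316.901ms=3/4b
4) 950.704ms=9/4b +316.901ms=3/4b
5) 1267.606ms=3b +181.087ms=3/7b
6) 1448.692ms=24/7b +181.087ms=3/7b
7) 1629.779ms=27/7b +181.087ms=3/7b
8) 1810.865ms=30/7b +181.087ms=3/7b
9) 1991.952ms=33/7b +181.087ms=3/7b
10) 2173.038ms=36/7b +181.087ms=3/7b
11) 2354.125ms=39/7b +181.087ms=3/7b
12) 2535.211ms=6b +181.087ms=3/7b
13) 2716.298ms=45/7b +181.087ms=3/7b
14) 2897.384ms=48/7b +181.087ms=3/7b
15) 3078.471ms=51/7b +181.087ms=3/7b
16) 3259.557ms=54/7b +181.087ms=3/7b
17) 3440.644ms=57/7b +181.087ms=3/7b
18) 3621.73ms=60/7b +181.087ms=3/7b
19) 3802.817ms=9b +316.901ms=3/4b
20) 4119.718ms=39/4b +316.901ms=3/4b
21) 4436.62ms=21/2b +316.901ms=3/4b
22) 4753.521ms=45/4b +316.901ms=3/4b
Σ=12b of 12 (142bpm 3/8) — PASS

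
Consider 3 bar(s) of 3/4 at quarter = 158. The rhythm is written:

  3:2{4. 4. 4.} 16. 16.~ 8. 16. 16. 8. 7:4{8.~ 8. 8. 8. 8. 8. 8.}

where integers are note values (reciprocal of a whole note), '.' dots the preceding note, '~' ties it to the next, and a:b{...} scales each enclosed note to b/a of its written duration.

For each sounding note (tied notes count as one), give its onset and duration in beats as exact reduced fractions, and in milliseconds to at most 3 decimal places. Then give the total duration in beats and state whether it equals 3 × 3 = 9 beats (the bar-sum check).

1) 0.0ms=0b +379.747ms=1b
2) 379.747ms=1b +379.747ms=1b
3) 759.494ms=2b +379.747ms=1b
4) 1139.241ms=3b +142.405ms=3/8b
5) 1281.646ms=27/8b +427.215ms=9/8b
6) 1708.861ms=9/2b +142.405ms=3/8b
7) 1851.266ms=39/8b +142.405ms=3/8b
8) 1993.671ms=21/4b +284.81ms=3/4b
9) 2278.481ms=6b +325.497ms=6/7b
10) 2603.978ms=48/7b +162.749ms=3/7b
11) 2766.727ms=51/7b +162.749ms=3/7b
12) 2929.476ms=54/7b +162.749ms=3/7b
13) 3092.224ms=57/7b +162.749ms=3/7b
14) 3254.973ms=60/7b +162.749ms=3/7b
Σ=9b of 9 (158bpm 3/4) — PASS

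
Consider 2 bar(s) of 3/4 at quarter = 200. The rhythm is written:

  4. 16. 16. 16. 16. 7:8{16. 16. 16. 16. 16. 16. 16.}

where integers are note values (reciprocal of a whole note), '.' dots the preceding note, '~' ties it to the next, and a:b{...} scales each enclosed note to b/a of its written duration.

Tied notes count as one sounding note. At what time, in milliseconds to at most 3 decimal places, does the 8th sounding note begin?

note 8 onset = 27/7b = 1157.143ms

1. 0.0ms @ 0 + 450.0ms (3/2)
2. 450.0ms @ 3/2 + 112.5ms (3/8)
3. 562.5ms @ 15/8 + 112.5ms (3/8)
4. 675.0ms @ 9/4 + 112.5ms (3/8)
5. 787.5ms @ 21/8 + 112.5ms (3/8)
6. 900.0ms @ 3 + 128.571ms (3/7)
7. 1028.571ms @ 24/7 + 128.571ms (3/7)
8. 1157.143ms @ 27/7 + 128.571ms (3/7)
9. 1285.714ms @ 30/7 + 128.571ms (3/7)
10. 1414.286ms @ 33/7 + 128.571ms (3/7)
11. 1542.857ms @ 36/7 + 128.571ms (3/7)
12. 1671.429ms @ 39/7 + 128.571ms (3/7)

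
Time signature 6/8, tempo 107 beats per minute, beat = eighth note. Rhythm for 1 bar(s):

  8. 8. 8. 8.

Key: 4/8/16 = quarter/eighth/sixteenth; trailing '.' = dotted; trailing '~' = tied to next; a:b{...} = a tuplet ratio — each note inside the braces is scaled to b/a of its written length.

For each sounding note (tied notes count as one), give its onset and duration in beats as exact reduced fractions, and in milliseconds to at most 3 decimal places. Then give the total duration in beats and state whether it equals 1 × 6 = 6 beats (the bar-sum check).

1) 0.0ms=0b +841.121ms=3/2b
2) 841.121ms=3/2b +841.121ms=3/2b
3) 1682.243ms=3b +841.121ms=3/2b
4) 2523.364ms=9/2b +841.121ms=3/2b
Σ=6b of 6 (107bpm 6/8) — PASS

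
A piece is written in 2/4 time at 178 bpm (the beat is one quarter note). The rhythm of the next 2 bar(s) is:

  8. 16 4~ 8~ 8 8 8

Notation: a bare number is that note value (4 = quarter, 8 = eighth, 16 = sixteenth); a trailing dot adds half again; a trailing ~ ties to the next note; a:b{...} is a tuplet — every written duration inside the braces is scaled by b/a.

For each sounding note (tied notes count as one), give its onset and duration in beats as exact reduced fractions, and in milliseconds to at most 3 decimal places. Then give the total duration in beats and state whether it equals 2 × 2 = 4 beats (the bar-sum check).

1) 0.0ms=0b +252.809ms=3/4b
2) 252.809ms=3/4b +84.27ms=1/4b
3) 337.079ms=1b +674.157ms=2b
4) 1011.236ms=3b +168.539ms=1/2b
5) 1179.775ms=7/2b +168.539ms=1/2b
Σ=4b of 4 (178bpm 2/4) — PASS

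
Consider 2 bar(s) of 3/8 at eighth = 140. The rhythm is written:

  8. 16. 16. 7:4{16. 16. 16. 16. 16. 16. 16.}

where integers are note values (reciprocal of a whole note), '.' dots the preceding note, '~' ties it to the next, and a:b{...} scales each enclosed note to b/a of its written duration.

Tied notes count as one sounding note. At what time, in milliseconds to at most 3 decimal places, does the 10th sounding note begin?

1. 0.0ms @ 0 + 642.857ms (3/2)
2. 642.857ms @ 3/2 + 321.429ms (3/4)
3. 964.286ms @ 9/4 + 321.429ms (3/4)
4. 1285.714ms @ 3 + 183.673ms (3/7)
5. 1469.388ms @ 24/7 + 183.673ms (3/7)
6. 1653.061ms @ 27/7 + 183.673ms (3/7)
7. 1836.735ms @ 30/7 + 183.673ms (3/7)
8. 2020.408ms @ 33/7 + 183.673ms (3/7)
9. 2204.082ms @ 36/7 + 183.673ms (3/7)
10. 2387.755ms @ 39/7 + 183.673ms (3/7)

note 10 onset = 39/7b = 2387.755ms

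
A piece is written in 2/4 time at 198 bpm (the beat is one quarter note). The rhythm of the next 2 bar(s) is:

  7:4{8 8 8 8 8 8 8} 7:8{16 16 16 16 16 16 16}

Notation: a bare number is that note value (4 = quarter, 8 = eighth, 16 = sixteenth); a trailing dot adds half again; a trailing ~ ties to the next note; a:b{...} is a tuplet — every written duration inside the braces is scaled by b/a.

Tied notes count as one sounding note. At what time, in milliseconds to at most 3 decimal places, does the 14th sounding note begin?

note 14 onset = 26/7b = 1125.541ms

1. 0.0ms @ 0 + 86.58ms (2/7)
2. 86.58ms @ 2/7 + 86.58ms (2/7)
3. 173.16ms @ 4/7 + 86.58ms (2/7)
4. 259.74ms @ 6/7 + 86.58ms (2/7)
5. 346.32ms @ 8/7 + 86.58ms (2/7)
6. 432.9ms @ 10/7 + 86.58ms (2/7)
7. 519.481ms @ 12/7 + 86.58ms (2/7)
8. 606.061ms @ 2 + 86.58ms (2/7)
9. 692.641ms @ 16/7 + 86.58ms (2/7)
10. 779.221ms @ 18/7 + 86.58ms (2/7)
11. 865.801ms @ 20/7 + 86.58ms (2/7)
12. 952.381ms @ 22/7 + 86.58ms (2/7)
13. 1038.961ms @ 24/7 + 86.58ms (2/7)
14. 1125.541ms @ 26/7 + 86.58ms (2/7)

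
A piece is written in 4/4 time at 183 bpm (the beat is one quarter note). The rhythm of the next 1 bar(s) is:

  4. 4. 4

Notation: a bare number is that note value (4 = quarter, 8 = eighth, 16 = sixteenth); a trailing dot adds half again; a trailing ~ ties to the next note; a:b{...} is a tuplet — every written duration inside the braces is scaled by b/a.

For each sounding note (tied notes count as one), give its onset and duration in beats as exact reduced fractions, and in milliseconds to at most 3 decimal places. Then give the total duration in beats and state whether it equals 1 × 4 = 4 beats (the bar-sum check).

1) 0.0ms=0b +491.803ms=3/2b
2) 491.803ms=3/2b +491.803ms=3/2b
3) 983.607ms=3b +327.869ms=1b
Σ=4b of 4 (183bpm 4/4) — PASS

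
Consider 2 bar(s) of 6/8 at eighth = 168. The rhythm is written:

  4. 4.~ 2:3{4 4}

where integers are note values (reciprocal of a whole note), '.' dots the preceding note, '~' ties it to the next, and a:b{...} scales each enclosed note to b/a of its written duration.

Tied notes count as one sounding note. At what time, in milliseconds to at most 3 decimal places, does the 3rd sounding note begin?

1. 0.0ms @ 0 + 1071.429ms (3)
2. 1071.429ms @ 3 + 2142.857ms (6)
3. 3214.286ms @ 9 + 1071.429ms (3)

note 3 onset = 9b = 3214.286ms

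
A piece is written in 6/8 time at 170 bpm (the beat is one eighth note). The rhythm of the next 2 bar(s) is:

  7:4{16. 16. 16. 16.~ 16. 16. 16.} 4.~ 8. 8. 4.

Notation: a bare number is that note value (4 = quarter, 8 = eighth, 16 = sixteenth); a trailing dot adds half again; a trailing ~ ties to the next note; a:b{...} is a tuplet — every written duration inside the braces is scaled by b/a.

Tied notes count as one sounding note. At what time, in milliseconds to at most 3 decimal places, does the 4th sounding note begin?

note 4 onset = 9/7b = 453.782ms

1. 0.0ms @ 0 + 151.261ms (3/7)
2. 151.261ms @ 3/7 + 151.261ms (3/7)
3. 302.521ms @ 6/7 + 151.261ms (3/7)
4. 453.782ms @ 9/7 + 302.521ms (6/7)
5. 756.303ms @ 15/7 + 151.261ms (3/7)
6. 907.563ms @ 18/7 + 151.261ms (3/7)
7. 1058.824ms @ 3 + 1588.235ms (9/2)
8. 2647.059ms @ 15/2 + 529.412ms (3/2)
9. 3176.471ms @ 9 + 1058.824ms (3)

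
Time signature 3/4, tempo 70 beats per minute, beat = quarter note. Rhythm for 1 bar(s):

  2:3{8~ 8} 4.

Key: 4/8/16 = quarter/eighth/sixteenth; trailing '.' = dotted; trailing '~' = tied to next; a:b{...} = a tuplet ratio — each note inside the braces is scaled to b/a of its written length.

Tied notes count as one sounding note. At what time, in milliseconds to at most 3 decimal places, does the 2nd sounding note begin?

note 2 onset = 3/2b = 1285.714ms

1. 0.0ms @ 0 + 1285.714ms (3/2)
2. 1285.714ms @ 3/2 + 1285.714ms (3/2)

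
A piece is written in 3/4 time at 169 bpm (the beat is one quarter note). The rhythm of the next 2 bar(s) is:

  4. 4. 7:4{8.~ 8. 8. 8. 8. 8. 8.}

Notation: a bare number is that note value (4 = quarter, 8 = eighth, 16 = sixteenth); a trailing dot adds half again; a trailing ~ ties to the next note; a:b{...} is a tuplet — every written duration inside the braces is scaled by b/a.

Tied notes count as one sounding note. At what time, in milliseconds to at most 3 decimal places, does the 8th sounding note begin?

note 8 onset = 39/7b = 1978.022ms

1. 0.0ms @ 0 + 532.544ms (3/2)
2. 532.544ms @ 3/2 + 532.544ms (3/2)
3. 1065.089ms @ 3 + 304.311ms (6/7)
4. 1369.4ms @ 27/7 + 152.156ms (3/7)
5. 1521.555ms @ 30/7 + 152.156ms (3/7)
6. 1673.711ms @ 33/7 + 152.156ms (3/7)
7. 1825.866ms @ 36/7 + 152.156ms (3/7)
8. 1978.022ms @ 39/7 + 152.156ms (3/7)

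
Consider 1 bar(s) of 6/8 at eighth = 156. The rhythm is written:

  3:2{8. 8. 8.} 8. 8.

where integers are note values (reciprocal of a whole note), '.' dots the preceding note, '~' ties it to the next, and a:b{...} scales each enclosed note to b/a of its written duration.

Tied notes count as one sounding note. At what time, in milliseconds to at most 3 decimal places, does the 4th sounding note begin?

note 4 onset = 3b = 1153.846ms

1. 0.0ms @ 0 + 384.615ms (1)
2. 384.615ms @ 1 + 384.615ms (1)
3. 769.231ms @ 2 + 384.615ms (1)
4. 1153.846ms @ 3 + 576.923ms (3/2)
5. 1730.769ms @ 9/2 + 576.923ms (3/2)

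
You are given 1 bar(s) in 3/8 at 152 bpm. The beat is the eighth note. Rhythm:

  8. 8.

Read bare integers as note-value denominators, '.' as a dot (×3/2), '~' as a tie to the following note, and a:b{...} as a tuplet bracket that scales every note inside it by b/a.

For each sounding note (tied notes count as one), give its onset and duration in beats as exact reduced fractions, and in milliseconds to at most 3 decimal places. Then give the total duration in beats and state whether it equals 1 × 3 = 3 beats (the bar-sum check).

1) 0.0ms=0b +592.105ms=3/2b
2) 592.105ms=3/2b +592.105ms=3/2b
Σ=3b of 3 (152bpm 3/8) — PASS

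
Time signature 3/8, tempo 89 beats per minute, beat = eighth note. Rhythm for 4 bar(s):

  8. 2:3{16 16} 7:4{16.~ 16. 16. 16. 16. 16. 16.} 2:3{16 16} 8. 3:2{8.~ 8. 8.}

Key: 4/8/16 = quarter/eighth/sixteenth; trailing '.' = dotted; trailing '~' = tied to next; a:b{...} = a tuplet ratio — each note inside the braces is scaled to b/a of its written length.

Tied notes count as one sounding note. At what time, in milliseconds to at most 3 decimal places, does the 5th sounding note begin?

note 5 onset = 27/7b = 2600.321ms

1. 0.0ms @ 0 + 1011.236ms (3/2)
2. 1011.236ms @ 3/2 + 505.618ms (3/4)
3. 1516.854ms @ 9/4 + 505.618ms (3/4)
4. 2022.472ms @ 3 + 577.849ms (6/7)
5. 2600.321ms @ 27/7 + 288.925ms (3/7)
6. 2889.246ms @ 30/7 + 288.925ms (3/7)
7. 3178.17ms @ 33/7 + 288.925ms (3/7)
8. 3467.095ms @ 36/7 + 288.925ms (3/7)
9. 3756.019ms @ 39/7 + 288.925ms (3/7)
10. 4044.944ms @ 6 + 505.618ms (3/4)
11. 4550.562ms @ 27/4 + 505.618ms (3/4)
12. 5056.18ms @ 15/2 + 1011.236ms (3/2)
13. 6067.416ms @ 9 + 1348.315ms (2)
14. 7415.73ms @ 11 + 674.157ms (1)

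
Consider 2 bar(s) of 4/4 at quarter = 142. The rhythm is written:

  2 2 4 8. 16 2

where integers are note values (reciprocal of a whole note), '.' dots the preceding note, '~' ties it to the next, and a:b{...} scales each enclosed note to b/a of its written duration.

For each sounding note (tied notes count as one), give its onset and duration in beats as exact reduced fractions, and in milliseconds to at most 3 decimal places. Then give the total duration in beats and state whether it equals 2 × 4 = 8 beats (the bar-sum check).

1) 0.0ms=0b +845.07ms=2b
2) 845.07ms=2b +845.07ms=2b
3) 1690.141ms=4b +422.535ms=1b
4) 2112.676ms=5b +316.901ms=3/4b
5) 2429.577ms=23/4b +105.634ms=1/4b
6) 2535.211ms=6b +845.07ms=2b
Σ=8b of 8 (142bpm 4/4) — PASS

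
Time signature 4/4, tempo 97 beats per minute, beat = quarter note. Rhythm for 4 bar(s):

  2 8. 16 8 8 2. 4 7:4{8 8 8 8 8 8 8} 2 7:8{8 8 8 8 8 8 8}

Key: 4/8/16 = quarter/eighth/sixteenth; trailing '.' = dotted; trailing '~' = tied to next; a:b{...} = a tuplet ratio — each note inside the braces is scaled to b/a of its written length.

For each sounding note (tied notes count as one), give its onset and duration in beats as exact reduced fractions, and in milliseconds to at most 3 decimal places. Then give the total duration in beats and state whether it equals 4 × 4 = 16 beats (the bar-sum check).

1) 0.0ms=0b +1237.113ms=2b
2) 1237.113ms=2b +463.918ms=3/4b
3) 1701.031ms=11/4b +154.639ms=1/4b
4) 1855.67ms=3b +309.278ms=1/2b
5) 2164.948ms=7/2b +309.278ms=1/2b
6) 2474.227ms=4b +1855.67ms=3b
7) 4329.897ms=7b +618.557ms=1b
8) 4948.454ms=8b +176.73ms=2/7b
9) 5125.184ms=58/7b +176.73ms=2/7b
10) 5301.915ms=60/7b +176.73ms=2/7b
11) 5478.645ms=62/7b +176.73ms=2/7b
12) 5655.376ms=64/7b +176.73ms=2/7b
13) 5832.106ms=66/7b +176.73ms=2/7b
14) 6008.837ms=68/7b +176.73ms=2/7b
15) 6185.567ms=10b +1237.113ms=2b
16) 7422.68ms=12b +353.461ms=4/7b
17) 7776.141ms=88/7b +353.461ms=4/7b
18) 8129.602ms=92/7b +353.461ms=4/7b
19) 8483.063ms=96/7b +353.461ms=4/7b
20) 8836.524ms=100/7b +353.461ms=4/7b
21) 9189.985ms=104/7b +353.461ms=4/7b
22) 9543.446ms=108/7b +353.461ms=4/7b
Σ=16b of 16 (97bpm 4/4) — PASS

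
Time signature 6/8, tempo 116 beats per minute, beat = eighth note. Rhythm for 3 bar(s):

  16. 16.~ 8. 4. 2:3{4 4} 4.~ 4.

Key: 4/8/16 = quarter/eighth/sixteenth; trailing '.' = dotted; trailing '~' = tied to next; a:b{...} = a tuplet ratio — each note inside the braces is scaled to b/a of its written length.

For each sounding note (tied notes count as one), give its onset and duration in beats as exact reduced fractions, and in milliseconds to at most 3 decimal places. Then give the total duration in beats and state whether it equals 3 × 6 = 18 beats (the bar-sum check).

1) 0.0ms=0b +387.931ms=3/4b
2) 387.931ms=3/4b +1163.793ms=9/4b
3) 1551.724ms=3b +1551.724ms=3b
4) 3103.448ms=6b +1551.724ms=3b
5) 4655.172ms=9b +1551.724ms=3b
6) 6206.897ms=12b +3103.448ms=6b
Σ=18b of 18 (116bpm 6/8) — PASS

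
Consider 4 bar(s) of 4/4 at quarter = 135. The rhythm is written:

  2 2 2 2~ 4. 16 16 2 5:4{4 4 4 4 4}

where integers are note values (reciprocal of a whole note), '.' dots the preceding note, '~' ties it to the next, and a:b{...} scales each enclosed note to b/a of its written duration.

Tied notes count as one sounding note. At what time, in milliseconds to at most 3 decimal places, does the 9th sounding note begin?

note 9 onset = 64/5b = 5688.889ms

1. 0.0ms @ 0 + 888.889ms (2)
2. 888.889ms @ 2 + 888.889ms (2)
3. 1777.778ms @ 4 + 888.889ms (2)
4. 2666.667ms @ 6 + 1555.556ms (7/2)
5. 4222.222ms @ 19/2 + 111.111ms (1/4)
6. 4333.333ms @ 39/4 + 111.111ms (1/4)
7. 4444.444ms @ 10 + 888.889ms (2)
8. 5333.333ms @ 12 + 355.556ms (4/5)
9. 5688.889ms @ 64/5 + 355.556ms (4/5)
10. 6044.444ms @ 68/5 + 355.556ms (4/5)
11. 6400.0ms @ 72/5 + 355.556ms (4/5)
12. 6755.556ms @ 76/5 + 355.556ms (4/5)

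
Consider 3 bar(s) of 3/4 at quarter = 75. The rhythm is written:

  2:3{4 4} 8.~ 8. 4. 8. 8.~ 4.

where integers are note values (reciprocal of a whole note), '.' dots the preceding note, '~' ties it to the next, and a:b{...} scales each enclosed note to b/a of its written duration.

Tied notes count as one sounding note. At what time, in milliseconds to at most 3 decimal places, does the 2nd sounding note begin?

1. 0.0ms @ 0 + 1200.0ms (3/2)
2. 1200.0ms @ 3/2 + 1200.0ms (3/2)
3. 2400.0ms @ 3 + 1200.0ms (3/2)
4. 3600.0ms @ 9/2 + 1200.0ms (3/2)
5. 4800.0ms @ 6 + 600.0ms (3/4)
6. 5400.0ms @ 27/4 + 1800.0ms (9/4)

note 2 onset = 3/2b = 1200.0ms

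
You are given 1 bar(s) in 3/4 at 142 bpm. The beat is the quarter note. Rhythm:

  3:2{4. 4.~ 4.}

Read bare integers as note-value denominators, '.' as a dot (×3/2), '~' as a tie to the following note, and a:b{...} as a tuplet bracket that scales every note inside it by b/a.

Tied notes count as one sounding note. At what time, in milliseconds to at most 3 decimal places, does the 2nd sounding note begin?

1. 0.0ms @ 0 + 422.535ms (1)
2. 422.535ms @ 1 + 845.07ms (2)

note 2 onset = 1b = 422.535ms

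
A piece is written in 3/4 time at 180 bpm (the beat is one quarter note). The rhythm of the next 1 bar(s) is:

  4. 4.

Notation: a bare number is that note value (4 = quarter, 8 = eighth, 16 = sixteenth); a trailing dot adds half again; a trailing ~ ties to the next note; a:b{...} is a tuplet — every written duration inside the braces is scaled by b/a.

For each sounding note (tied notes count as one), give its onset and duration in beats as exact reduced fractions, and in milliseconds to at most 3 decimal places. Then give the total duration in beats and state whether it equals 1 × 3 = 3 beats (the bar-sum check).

1) 0.0ms=0b +500.0ms=3/2b
2) 500.0ms=3/2b +500.0ms=3/2b
Σ=3b of 3 (180bpm 3/4) — PASS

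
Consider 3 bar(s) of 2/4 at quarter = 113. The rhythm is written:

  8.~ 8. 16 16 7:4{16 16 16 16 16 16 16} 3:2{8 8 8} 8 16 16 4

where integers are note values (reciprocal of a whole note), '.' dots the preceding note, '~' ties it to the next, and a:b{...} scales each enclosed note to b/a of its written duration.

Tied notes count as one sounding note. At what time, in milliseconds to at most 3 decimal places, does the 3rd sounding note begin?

note 3 onset = 7/4b = 929.204ms

1. 0.0ms @ 0 + 796.46ms (3/2)
2. 796.46ms @ 3/2 + 132.743ms (1/4)
3. 929.204ms @ 7/4 + 132.743ms (1/4)
4. 1061.947ms @ 2 + 75.853ms (1/7)
5. 1137.8ms @ 15/7 + 75.853ms (1/7)
6. 1213.654ms @ 16/7 + 75.853ms (1/7)
7. 1289.507ms @ 17/7 + 75.853ms (1/7)
8. 1365.36ms @ 18/7 + 75.853ms (1/7)
9. 1441.214ms @ 19/7 + 75.853ms (1/7)
10. 1517.067ms @ 20/7 + 75.853ms (1/7)
11. 1592.92ms @ 3 + 176.991ms (1/3)
12. 1769.912ms @ 10/3 + 176.991ms (1/3)
13. 1946.903ms @ 11/3 + 176.991ms (1/3)
14. 2123.894ms @ 4 + 265.487ms (1/2)
15. 2389.381ms @ 9/2 + 132.743ms (1/4)
16. 2522.124ms @ 19/4 + 132.743ms (1/4)
17. 2654.867ms @ 5 + 530.973ms (1)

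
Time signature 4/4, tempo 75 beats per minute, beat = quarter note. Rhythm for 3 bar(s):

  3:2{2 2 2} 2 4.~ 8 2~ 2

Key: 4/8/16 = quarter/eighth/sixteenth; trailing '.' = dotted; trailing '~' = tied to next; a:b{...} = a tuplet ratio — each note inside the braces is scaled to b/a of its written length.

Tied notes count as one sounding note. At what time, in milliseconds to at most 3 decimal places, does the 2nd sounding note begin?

1. 0.0ms @ 0 + 1066.667ms (4/3)
2. 1066.667ms @ 4/3 + 1066.667ms (4/3)
3. 2133.333ms @ 8/3 + 1066.667ms (4/3)
4. 3200.0ms @ 4 + 1600.0ms (2)
5. 4800.0ms @ 6 + 1600.0ms (2)
6. 6400.0ms @ 8 + 3200.0ms (4)

note 2 onset = 4/3b = 1066.667ms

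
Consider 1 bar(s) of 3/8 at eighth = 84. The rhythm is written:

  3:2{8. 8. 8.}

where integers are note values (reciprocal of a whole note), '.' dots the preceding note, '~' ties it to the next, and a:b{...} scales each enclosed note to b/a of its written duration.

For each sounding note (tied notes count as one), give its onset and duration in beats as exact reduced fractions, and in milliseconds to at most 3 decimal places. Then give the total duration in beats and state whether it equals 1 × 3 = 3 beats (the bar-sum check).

1) 0.0ms=0b +714.286ms=1b
2) 714.286ms=1b +714.286ms=1b
3) 1428.571ms=2b +714.286ms=1b
Σ=3b of 3 (84bpm 3/8) — PASS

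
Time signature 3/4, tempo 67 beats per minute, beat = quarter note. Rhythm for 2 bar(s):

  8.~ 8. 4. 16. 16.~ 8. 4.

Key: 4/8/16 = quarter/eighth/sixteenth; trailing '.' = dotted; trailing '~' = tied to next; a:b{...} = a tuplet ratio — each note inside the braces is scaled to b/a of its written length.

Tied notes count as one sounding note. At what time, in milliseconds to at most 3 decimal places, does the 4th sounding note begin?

note 4 onset = 27/8b = 3022.388ms

1. 0.0ms @ 0 + 1343.284ms (3/2)
2. 1343.284ms @ 3/2 + 1343.284ms (3/2)
3. 2686.567ms @ 3 + 335.821ms (3/8)
4. 3022.388ms @ 27/8 + 1007.463ms (9/8)
5. 4029.851ms @ 9/2 + 1343.284ms (3/2)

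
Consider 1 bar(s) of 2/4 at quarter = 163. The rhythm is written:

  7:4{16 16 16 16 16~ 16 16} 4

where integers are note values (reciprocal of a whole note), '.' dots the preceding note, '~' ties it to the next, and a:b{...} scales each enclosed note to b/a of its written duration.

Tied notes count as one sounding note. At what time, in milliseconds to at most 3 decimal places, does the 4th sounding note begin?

1. 0.0ms @ 0 + 52.585ms (1/7)
2. 52.585ms @ 1/7 + 52.585ms (1/7)
3. 105.171ms @ 2/7 + 52.585ms (1/7)
4. 157.756ms @ 3/7 + 52.585ms (1/7)
5. 210.342ms @ 4/7 + 105.171ms (2/7)
6. 315.513ms @ 6/7 + 52.585ms (1/7)
7. 368.098ms @ 1 + 368.098ms (1)

note 4 onset = 3/7b = 157.756ms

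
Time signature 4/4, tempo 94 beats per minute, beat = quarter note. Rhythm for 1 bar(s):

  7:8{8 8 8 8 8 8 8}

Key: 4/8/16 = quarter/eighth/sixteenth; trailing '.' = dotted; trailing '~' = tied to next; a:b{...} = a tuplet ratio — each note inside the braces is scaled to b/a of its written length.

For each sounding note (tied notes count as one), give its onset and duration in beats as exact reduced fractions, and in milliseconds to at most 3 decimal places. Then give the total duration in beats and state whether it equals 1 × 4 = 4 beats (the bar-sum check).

1) 0.0ms=0b +364.742ms=4/7b
2) 364.742ms=4/7b +364.742ms=4/7b
3) 729.483ms=8/7b +364.742ms=4/7b
4) 1094.225ms=12/7b +364.742ms=4/7b
5) 1458.967ms=16/7b +364.742ms=4/7b
6) 1823.708ms=20/7b +364.742ms=4/7b
7) 2188.45ms=24/7b +364.742ms=4/7b
Σ=4b of 4 (94bpm 4/4) — PASS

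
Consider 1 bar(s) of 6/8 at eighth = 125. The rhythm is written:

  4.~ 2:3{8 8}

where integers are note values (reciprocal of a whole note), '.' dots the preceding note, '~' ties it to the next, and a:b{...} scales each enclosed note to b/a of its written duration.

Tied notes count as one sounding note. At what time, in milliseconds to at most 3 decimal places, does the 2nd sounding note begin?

1. 0.0ms @ 0 + 2160.0ms (9/2)
2. 2160.0ms @ 9/2 + 720.0ms (3/2)

note 2 onset = 9/2b = 2160.0ms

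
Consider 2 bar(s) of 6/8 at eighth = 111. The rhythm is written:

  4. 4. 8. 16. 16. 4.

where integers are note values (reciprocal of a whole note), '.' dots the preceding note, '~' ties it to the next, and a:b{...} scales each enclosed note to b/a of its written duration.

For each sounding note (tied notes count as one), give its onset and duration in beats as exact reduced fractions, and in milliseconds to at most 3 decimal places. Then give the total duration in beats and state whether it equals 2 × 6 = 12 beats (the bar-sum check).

1) 0.0ms=0b +1621.622ms=3b
2) 1621.622ms=3b +1621.622ms=3b
3) 3243.243ms=6b +810.811ms=3/2b
4) 4054.054ms=15/2b +405.405ms=3/4b
5) 4459.459ms=33/4b +405.405ms=3/4b
6) 4864.865ms=9b +1621.622ms=3b
Σ=12b of 12 (111bpm 6/8) — PASS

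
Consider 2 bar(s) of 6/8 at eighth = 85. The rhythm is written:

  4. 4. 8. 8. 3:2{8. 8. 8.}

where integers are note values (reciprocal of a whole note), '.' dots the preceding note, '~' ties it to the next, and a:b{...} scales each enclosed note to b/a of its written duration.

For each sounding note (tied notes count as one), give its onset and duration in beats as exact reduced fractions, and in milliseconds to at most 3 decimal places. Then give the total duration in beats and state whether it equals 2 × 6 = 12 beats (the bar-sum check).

1) 0.0ms=0b +2117.647ms=3b
2) 2117.647ms=3b +2117.647ms=3b
3) 4235.294ms=6b +1058.824ms=3/2b
4) 5294.118ms=15/2b +1058.824ms=3/2b
5) 6352.941ms=9b +705.882ms=1b
6) 7058.824ms=10b +705.882ms=1b
7) 7764.706ms=11b +705.882ms=1b
Σ=12b of 12 (85bpm 6/8) — PASS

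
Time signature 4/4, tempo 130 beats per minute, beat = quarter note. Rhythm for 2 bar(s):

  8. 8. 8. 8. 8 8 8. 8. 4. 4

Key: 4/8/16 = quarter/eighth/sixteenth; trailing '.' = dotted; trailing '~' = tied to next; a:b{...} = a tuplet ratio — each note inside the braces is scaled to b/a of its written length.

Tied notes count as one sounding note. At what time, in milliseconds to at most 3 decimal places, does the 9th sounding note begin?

1. 0.0ms @ 0 + 346.154ms (3/4)
2. 346.154ms @ 3/4 + 346.154ms (3/4)
3. 692.308ms @ 3/2 + 346.154ms (3/4)
4. 1038.462ms @ 9/4 + 346.154ms (3/4)
5. 1384.615ms @ 3 + 230.769ms (1/2)
6. 1615.385ms @ 7/2 + 230.769ms (1/2)
7. 1846.154ms @ 4 + 346.154ms (3/4)
8. 2192.308ms @ 19/4 + 346.154ms (3/4)
9. 2538.462ms @ 11/2 + 692.308ms (3/2)
10. 3230.769ms @ 7 + 461.538ms (1)

note 9 onset = 11/2b = 2538.462ms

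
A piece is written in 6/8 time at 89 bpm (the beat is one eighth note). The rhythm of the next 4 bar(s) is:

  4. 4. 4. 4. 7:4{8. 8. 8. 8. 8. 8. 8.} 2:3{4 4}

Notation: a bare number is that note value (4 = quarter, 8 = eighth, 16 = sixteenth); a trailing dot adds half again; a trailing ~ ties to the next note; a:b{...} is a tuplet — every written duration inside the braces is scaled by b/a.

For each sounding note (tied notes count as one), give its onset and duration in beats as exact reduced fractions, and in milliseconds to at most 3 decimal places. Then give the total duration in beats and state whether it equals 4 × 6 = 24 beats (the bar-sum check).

1) 0.0ms=0b +2022.472ms=3b
2) 2022.472ms=3b +2022.472ms=3b
3) 4044.944ms=6b +2022.472ms=3b
4) 6067.416ms=9b +2022.472ms=3b
5) 8089.888ms=12b +577.849ms=6/7b
6) 8667.737ms=90/7b +577.849ms=6/7b
7) 9245.586ms=96/7b +577.849ms=6/7b
8) 9823.435ms=102/7b +577.849ms=6/7b
9) 10401.284ms=108/7b +577.849ms=6/7b
10) 10979.133ms=114/7b +577.849ms=6/7b
11) 11556.982ms=120/7b +577.849ms=6/7b
12) 12134.831ms=18b +2022.472ms=3b
13) 14157.303ms=21b +2022.472ms=3b
Σ=24b of 24 (89bpm 6/8) — PASS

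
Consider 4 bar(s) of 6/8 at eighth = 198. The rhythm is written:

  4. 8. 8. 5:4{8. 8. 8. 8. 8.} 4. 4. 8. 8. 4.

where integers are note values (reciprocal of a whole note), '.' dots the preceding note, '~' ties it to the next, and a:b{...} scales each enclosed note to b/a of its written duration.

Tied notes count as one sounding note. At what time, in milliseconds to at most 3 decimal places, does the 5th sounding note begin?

note 5 onset = 36/5b = 2181.818ms

1. 0.0ms @ 0 + 909.091ms (3)
2. 909.091ms @ 3 + 454.545ms (3/2)
3. 1363.636ms @ 9/2 + 454.545ms (3/2)
4. 1818.182ms @ 6 + 363.636ms (6/5)
5. 2181.818ms @ 36/5 + 363.636ms (6/5)
6. 2545.455ms @ 42/5 + 363.636ms (6/5)
7. 2909.091ms @ 48/5 + 363.636ms (6/5)
8. 3272.727ms @ 54/5 + 363.636ms (6/5)
9. 3636.364ms @ 12 + 909.091ms (3)
10. 4545.455ms @ 15 + 909.091ms (3)
11. 5454.545ms @ 18 + 454.545ms (3/2)
12. 5909.091ms @ 39/2 + 454.545ms (3/2)
13. 6363.636ms @ 21 + 909.091ms (3)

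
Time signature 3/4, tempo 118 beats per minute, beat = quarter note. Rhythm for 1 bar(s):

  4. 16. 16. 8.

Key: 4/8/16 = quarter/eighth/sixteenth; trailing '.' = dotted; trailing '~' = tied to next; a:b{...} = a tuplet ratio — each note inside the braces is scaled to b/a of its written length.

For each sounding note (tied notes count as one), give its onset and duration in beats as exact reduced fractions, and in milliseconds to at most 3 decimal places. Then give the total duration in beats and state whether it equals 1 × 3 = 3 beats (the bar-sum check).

1) 0.0ms=0b +762.712ms=3/2b
2) 762.712ms=3/2b +190.678ms=3/8b
3) 953.39ms=15/8b +190.678ms=3/8b
4) 1144.068ms=9/4b +381.356ms=3/4b
Σ=3b of 3 (118bpm 3/4) — PASS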